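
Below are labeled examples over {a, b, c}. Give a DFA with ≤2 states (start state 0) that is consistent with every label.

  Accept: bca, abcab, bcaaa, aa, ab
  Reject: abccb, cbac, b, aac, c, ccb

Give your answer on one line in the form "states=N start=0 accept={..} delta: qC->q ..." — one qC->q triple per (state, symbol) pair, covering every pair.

State merging on the prefix tree: take the shortest (then alphabetical) example prefix whose next move is undefined and point that move at state 0, else 1, else 2, ...; a target is out if some Accept/Reject pair would then sit in one state with the same input left (inseparable). If every existing state is out, open a new one.
a: 0a undefined. 0a->0: no, ab/b meet in 0 with "b" left. Open state 1: 0a->1.
b: 0b undefined. 0b->0: ok.
c: 0c undefined. 0c->0: ok.
aa: 1a undefined. 1a->0: no, aa/b meet in 0. 1a->1: ok.
ab: 1b undefined. 1b->0: no, abcab/abccb meet in 0. 1b->1: ok.
aac: 1c undefined. 1c->0: ok.
All examples now run through 2 states with every (state, symbol) defined. Accept strings end in {1}, Reject strings end in {0}; accept={1}.

states=2 start=0 accept={1} delta: 0a->1 0b->0 0c->0 1a->1 1b->1 1c->0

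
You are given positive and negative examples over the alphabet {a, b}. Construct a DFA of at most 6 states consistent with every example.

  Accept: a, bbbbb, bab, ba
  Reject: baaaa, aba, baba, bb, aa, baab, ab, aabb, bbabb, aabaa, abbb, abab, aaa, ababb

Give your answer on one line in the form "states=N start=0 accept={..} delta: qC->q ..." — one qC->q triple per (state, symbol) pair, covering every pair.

states=5 start=0 accept={1,2,4} delta: 0a->1 0b->2 1a->3 1b->3 2a->4 2b->0 3a->3 3b->3 4a->1 4b->1

Grow the machine one transition at a time. Run the examples from 0; the earliest place one falls off (shortest prefix, ties alphabetical) gets sent to the lowest-numbered state that keeps every Accept/Reject pair distinguishable — a pair clashes when both reach the same state with identical unread suffix — and to a fresh state only if none does.
a: 0a undefined. 0a->0: no, a/aa meet in 0. Open state 1: 0a->1.
b: 0b undefined. 0b->0: no, bbbbb/bb meet in 0. 0b->1: no, ba/aa meet in 1 with "a" left. Open state 2: 0b->2.
aa: 1a undefined. 1a->0: no, a/aaa meet in 1. 1a->1: no, a/aa meet in 1. 1a->2: no, ba/aaa meet in 2 with "a" left. Open state 3: 1a->3.
ab: 1b undefined. 1b->0: no, a/aba meet in 1. 1b->1: no, a/ab meet in 1. 1b->2: no, bab/abab meet in 2 with "ab" left. 1b->3: ok.
ba: 2a undefined. 2a->0: no, ba/baba meet in 0. 2a->1: no, bab/aa meet in 3. 2a->2: no, bab/bb meet in 2 with "b" left. 2a->3: no, ba/aa meet in 3. Open state 4: 2a->4.
bb: 2b undefined. 2b->0: ok.
aaa: 3a undefined. 3a->0: no, bbbbb/abab meet in 2. 3a->1: no, a/aba meet in 1. 3a->2: no, bbbbb/aba meet in 2. 3a->3: ok.
aab: 3b undefined. 3b->0: no, bbbbb/aabb meet in 2. 3b->1: no, a/bbabb meet in 1. 3b->2: no, bbbbb/bbabb meet in 2. 3b->3: ok.
baa: 4a undefined. 4a->0: no, bbbbb/baab meet in 2. 4a->1: ok.
bab: 4b undefined. 4b->0: no, a/baba meet in 1. 4b->1: ok.
All examples now run through 5 states with every (state, symbol) defined. Accept strings end in {1,2,4}, Reject strings end in {0,3}; accept={1,2,4}.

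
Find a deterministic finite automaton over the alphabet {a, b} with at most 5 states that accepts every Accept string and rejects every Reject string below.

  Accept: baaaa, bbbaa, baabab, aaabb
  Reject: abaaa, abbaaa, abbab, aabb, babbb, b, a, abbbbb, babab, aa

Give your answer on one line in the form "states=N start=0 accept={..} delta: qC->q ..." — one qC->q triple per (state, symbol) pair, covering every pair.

states=5 start=0 accept={3} delta: 0a->1 0b->1 1a->2 1b->1 2a->3 2b->0 3a->4 3b->3 4a->3 4b->3

Grow the machine one transition at a time. Run the examples from 0; the earliest place one falls off (shortest prefix, ties alphabetical) gets sent to the lowest-numbered state that keeps every Accept/Reject pair distinguishable — a pair clashes when both reach the same state with identical unread suffix — and to a fresh state only if none does.
a: 0a undefined. 0a->0: no, aaabb/aabb meet in 0 with "bb" left. Open state 1: 0a->1.
b: 0b undefined. 0b->0: no, bbbaa/aa meet in 1 with "a" left. 0b->1: ok.
aa: 1a undefined. 1a->0: no, baaaa/b meet in 1. 1a->1: no, baaaa/b meet in 1. Open state 2: 1a->2.
ab: 1b undefined. 1b->0: no, bbbaa/abaaa meet in 2 with "a" left. 1b->1: ok.
aaa: 2a undefined. 2a->0: no, baaaa/aa meet in 2. 2a->1: no, baaaa/b meet in 1. 2a->2: no, baaaa/abaaa meet in 2. Open state 3: 2a->3.
aab: 2b undefined. 2b->0: ok.
aaab: 3b undefined. 3b->0: no, baabab/aabb meet in 1. 3b->1: no, baabab/abbab meet in 0. 3b->2: no, baabab/aa meet in 2. 3b->3: ok.
baaa: 3a undefined. 3a->0: no, baaaa/aabb meet in 1. 3a->1: no, baaaa/aa meet in 2. 3a->2: no, baabab/abbab meet in 0. 3a->3: no, baaaa/abaaa meet in 3. Open state 4: 3a->4.
baaaa: 4a undefined. 4a->0: no, baaaa/abbab meet in 0. 4a->1: no, baaaa/aabb meet in 1. 4a->2: no, baaaa/aa meet in 2. 4a->3: ok.
baabab: 4b undefined. 4b->0: no, baabab/abbab meet in 0. 4b->1: no, baabab/aabb meet in 1. 4b->2: no, baabab/aa meet in 2. 4b->3: ok.
All examples now run through 5 states with every (state, symbol) defined. Accept strings end in {3}, Reject strings end in {0,1,2,4}; accept={3}.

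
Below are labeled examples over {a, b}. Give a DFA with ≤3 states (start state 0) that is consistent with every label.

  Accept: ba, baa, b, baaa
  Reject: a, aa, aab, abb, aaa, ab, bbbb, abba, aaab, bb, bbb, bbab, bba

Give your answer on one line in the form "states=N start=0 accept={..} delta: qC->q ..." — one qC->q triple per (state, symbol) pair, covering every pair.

states=3 start=0 accept={2} delta: 0a->1 0b->2 1a->1 1b->1 2a->2 2b->1

State merging on the prefix tree: take the shortest (then alphabetical) example prefix whose next move is undefined and point that move at state 0, else 1, else 2, ...; a target is out if some Accept/Reject pair would then sit in one state with the same input left (inseparable). If every existing state is out, open a new one.
a: 0a undefined. 0a->0: no, b/aab meet in 0 with "b" left. Open state 1: 0a->1.
b: 0b undefined. 0b->0: no, ba/a meet in 1. 0b->1: no, ba/aa meet in 1 with "a" left. Open state 2: 0b->2.
aa: 1a undefined. 1a->0: no, b/aab meet in 2. 1a->1: ok.
ab: 1b undefined. 1b->0: no, ba/abba meet in 2 with "a" left. 1b->1: ok.
ba: 2a undefined. 2a->0: no, baa/a meet in 1. 2a->1: no, ba/a meet in 1. 2a->2: ok.
bb: 2b undefined. 2b->0: no, ba/bbb meet in 2. 2b->1: ok.
All examples now run through 3 states with every (state, symbol) defined. Accept strings end in {2}, Reject strings end in {1}; accept={2}.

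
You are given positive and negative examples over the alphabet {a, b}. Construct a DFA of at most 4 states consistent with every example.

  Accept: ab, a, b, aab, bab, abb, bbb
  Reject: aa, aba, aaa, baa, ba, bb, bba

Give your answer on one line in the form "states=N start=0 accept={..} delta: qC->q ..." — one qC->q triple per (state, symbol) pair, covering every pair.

states=4 start=0 accept={1,2} delta: 0a->1 0b->2 1a->3 1b->1 2a->3 2b->3 3a->0 3b->1

Fold the examples into a partial DFA from state 0: repeatedly fix the first undefined (state, symbol) met by the shortest-then-alphabetical prefix, trying targets in increasing order and rejecting any under which an Accept and a Reject string meet in one state with the same remainder; add a state when all current targets are rejected. Accepting states are where Accept strings end.
a: 0a undefined. 0a->0: no, a/aa meet in 0. Open state 1: 0a->1.
b: 0b undefined. 0b->0: no, a/ba meet in 1. 0b->1: no, ab/bb meet in 1 with "b" left. Open state 2: 0b->2.
aa: 1a undefined. 1a->0: no, a/aaa meet in 1. 1a->1: no, a/aa meet in 1. 1a->2: no, b/aa meet in 2. Open state 3: 1a->3.
ab: 1b undefined. 1b->0: no, a/aba meet in 1. 1b->1: ok.
ba: 2a undefined. 2a->0: no, ab/baa meet in 1. 2a->1: no, ab/ba meet in 1. 2a->2: no, b/baa meet in 2. 2a->3: ok.
bb: 2b undefined. 2b->0: no, ab/bba meet in 1. 2b->1: no, ab/bb meet in 1. 2b->2: no, b/bb meet in 2. 2b->3: ok.
aaa: 3a undefined. 3a->0: ok.
aab: 3b undefined. 3b->0: no, aab/aaa meet in 0. 3b->1: ok.
All examples now run through 4 states with every (state, symbol) defined. Accept strings end in {1,2}, Reject strings end in {0,3}; accept={1,2}.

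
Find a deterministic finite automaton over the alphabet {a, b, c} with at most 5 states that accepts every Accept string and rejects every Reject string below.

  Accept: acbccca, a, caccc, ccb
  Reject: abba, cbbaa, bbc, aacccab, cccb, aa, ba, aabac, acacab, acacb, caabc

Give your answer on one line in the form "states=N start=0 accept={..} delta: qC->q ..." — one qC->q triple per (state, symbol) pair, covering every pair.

State merging on the prefix tree: take the shortest (then alphabetical) example prefix whose next move is undefined and point that move at state 0, else 1, else 2, ...; a target is out if some Accept/Reject pair would then sit in one state with the same input left (inseparable). If every existing state is out, open a new one.
a: 0a undefined. 0a->0: no, a/aa meet in 0. Open state 1: 0a->1.
b: 0b undefined. 0b->0: no, a/ba meet in 1. 0b->1: ok.
c: 0c undefined. 0c->0: no, a/cccb meet in 1. 0c->1: ok.
aa: 1a undefined. 1a->0: no, a/aabac meet in 1. 1a->1: no, a/aa meet in 1. Open state 2: 1a->2.
ab: 1b undefined. 1b->0: no, a/bbc meet in 1. 1b->1: ok.
ac: 1c undefined. 1c->0: no, acbccca/cccb meet in 1. 1c->1: no, acbccca/abba meet in 2. 1c->2: ok.
aab: 2b undefined. 2b->0: ok.
aac: 2c undefined. 2c->0: no, acbccca/cccb meet in 1. 2c->1: no, acbccca/abba meet in 2. 2c->2: no, acbccca/cbbaa meet in 2 with "a" left. Open state 3: 2c->3.
aca: 2a undefined. 2a->0: no, a/acacb meet in 1. 2a->1: no, a/cbbaa meet in 1. 2a->2: no, a/caabc meet in 1. 2a->3: ok.
aacc: 3c undefined. 3c->0: no, a/acacab meet in 1. 3c->1: no, a/acacb meet in 1. 3c->2: no, caccc/cbbaa meet in 3. 3c->3: no, caccc/cbbaa meet in 3. Open state 4: 3c->4.
caab: 3b undefined. 3b->0: no, a/caabc meet in 1. 3b->1: no, a/cccb meet in 1. 3b->2: ok.
aaccc: 4c undefined. 4c->0: no, a/aacccab meet in 1. 4c->1: no, ccb/aacccab meet in 0. 4c->2: no, caccc/abba meet in 2. 4c->3: no, caccc/cbbaa meet in 3. 4c->4: ok.
acaca: 4a undefined. 4a->0: no, a/aacccab meet in 1. 4a->1: no, a/aacccab meet in 1. 4a->2: no, ccb/aacccab meet in 0. 4a->3: ok.
acacb: 4b undefined. 4b->0: no, ccb/acacb meet in 0. 4b->1: no, a/acacb meet in 1. 4b->2: ok.
acbccca: 3a undefined. 3a->0: ok.
All examples now run through 5 states with every (state, symbol) defined. Accept strings end in {0,1,4}, Reject strings end in {2,3}; accept={0,1,4}.

states=5 start=0 accept={0,1,4} delta: 0a->1 0b->1 0c->1 1a->2 1b->1 1c->2 2a->3 2b->0 2c->3 3a->0 3b->2 3c->4 4a->3 4b->2 4c->4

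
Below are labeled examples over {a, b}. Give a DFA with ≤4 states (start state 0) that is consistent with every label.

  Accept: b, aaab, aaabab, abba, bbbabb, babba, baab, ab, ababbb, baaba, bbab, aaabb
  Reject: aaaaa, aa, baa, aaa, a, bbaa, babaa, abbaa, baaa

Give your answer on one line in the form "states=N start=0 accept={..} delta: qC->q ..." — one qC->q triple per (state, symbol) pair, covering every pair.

states=3 start=0 accept={1,2} delta: 0a->0 0b->1 1a->2 1b->1 2a->0 2b->1

Fold the examples into a partial DFA from state 0: repeatedly fix the first undefined (state, symbol) met by the shortest-then-alphabetical prefix, trying targets in increasing order and rejecting any under which an Accept and a Reject string meet in one state with the same remainder; add a state when all current targets are rejected. Accepting states are where Accept strings end.
a: 0a undefined. 0a->0: ok.
b: 0b undefined. 0b->0: no, b/aaaaa meet in 0. Open state 1: 0b->1.
ba: 1a undefined. 1a->0: no, baaba/aaaaa meet in 0. 1a->1: no, b/baa meet in 1. Open state 2: 1a->2.
bb: 1b undefined. 1b->0: no, abba/aaaaa meet in 0. 1b->1: ok.
baa: 2a undefined. 2a->0: ok.
bab: 2b undefined. 2b->0: no, aaabab/aaaaa meet in 0. 2b->1: ok.
All examples now run through 3 states with every (state, symbol) defined. Accept strings end in {1,2}, Reject strings end in {0}; accept={1,2}.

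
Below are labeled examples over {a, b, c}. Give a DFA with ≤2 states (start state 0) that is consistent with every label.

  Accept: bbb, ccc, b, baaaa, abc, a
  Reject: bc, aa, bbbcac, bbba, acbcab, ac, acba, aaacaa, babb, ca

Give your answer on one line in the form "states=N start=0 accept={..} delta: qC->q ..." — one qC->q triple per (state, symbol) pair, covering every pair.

states=2 start=0 accept={1} delta: 0a->1 0b->1 0c->1 1a->0 1b->0 1c->0

State merging on the prefix tree: take the shortest (then alphabetical) example prefix whose next move is undefined and point that move at state 0, else 1, else 2, ...; a target is out if some Accept/Reject pair would then sit in one state with the same input left (inseparable). If every existing state is out, open a new one.
a: 0a undefined. 0a->0: no, abc/bc meet in 0 with "bc" left. Open state 1: 0a->1.
b: 0b undefined. 0b->0: no, a/bbba meet in 1. 0b->1: ok.
c: 0c undefined. 0c->0: no, b/ca meet in 1. 0c->1: ok.
aa: 1a undefined. 1a->0: ok.
ab: 1b undefined. 1b->0: ok.
ac: 1c undefined. 1c->0: ok.
All examples now run through 2 states with every (state, symbol) defined. Accept strings end in {1}, Reject strings end in {0}; accept={1}.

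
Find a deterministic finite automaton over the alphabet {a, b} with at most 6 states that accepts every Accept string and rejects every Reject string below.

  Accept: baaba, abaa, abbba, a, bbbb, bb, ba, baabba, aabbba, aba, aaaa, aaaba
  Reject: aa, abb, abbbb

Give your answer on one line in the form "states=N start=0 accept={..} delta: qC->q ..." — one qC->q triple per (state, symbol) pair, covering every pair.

Fold the examples into a partial DFA from state 0: repeatedly fix the first undefined (state, symbol) met by the shortest-then-alphabetical prefix, trying targets in increasing order and rejecting any under which an Accept and a Reject string meet in one state with the same remainder; add a state when all current targets are rejected. Accepting states are where Accept strings end.
a: 0a undefined. 0a->0: no, a/aa meet in 0. Open state 1: 0a->1.
b: 0b undefined. 0b->0: ok.
aa: 1a undefined. 1a->0: no, bbbb/aa meet in 0. 1a->1: no, a/aa meet in 1. Open state 2: 1a->2.
ab: 1b undefined. 1b->0: no, abaa/aa meet in 2. 1b->1: no, abbba/aa meet in 2. 1b->2: ok.
aaa: 2a undefined. 2a->0: ok.
aab: 2b undefined. 2b->0: no, bbbb/abb meet in 0. 2b->1: no, baaba/aa meet in 2. 2b->2: ok.
All examples now run through 3 states with every (state, symbol) defined. Accept strings end in {0,1}, Reject strings end in {2}; accept={0,1}.

states=3 start=0 accept={0,1} delta: 0a->1 0b->0 1a->2 1b->2 2a->0 2b->2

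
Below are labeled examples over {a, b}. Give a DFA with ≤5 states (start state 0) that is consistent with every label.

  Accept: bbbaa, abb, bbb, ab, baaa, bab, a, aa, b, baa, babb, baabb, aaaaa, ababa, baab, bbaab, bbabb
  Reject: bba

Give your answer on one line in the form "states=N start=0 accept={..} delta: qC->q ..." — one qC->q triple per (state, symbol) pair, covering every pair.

states=4 start=0 accept={0,1,2} delta: 0a->0 0b->1 1a->0 1b->2 2a->3 2b->0 3a->0 3b->0

Fold the examples into a partial DFA from state 0: repeatedly fix the first undefined (state, symbol) met by the shortest-then-alphabetical prefix, trying targets in increasing order and rejecting any under which an Accept and a Reject string meet in one state with the same remainder; add a state when all current targets are rejected. Accepting states are where Accept strings end.
a: 0a undefined. 0a->0: ok.
b: 0b undefined. 0b->0: no, bbbaa/bba meet in 0. Open state 1: 0b->1.
ba: 1a undefined. 1a->0: ok.
bb: 1b undefined. 1b->0: no, bbbaa/bba meet in 0. 1b->1: no, bbbaa/bba meet in 0. Open state 2: 1b->2.
bba: 2a undefined. 2a->0: no, baaa/bba meet in 0. 2a->1: no, ab/bba meet in 1. 2a->2: no, abb/bba meet in 2. Open state 3: 2a->3.
bbb: 2b undefined. 2b->0: ok.
bbaa: 3a undefined. 3a->0: ok.
bbab: 3b undefined. 3b->0: ok.
All examples now run through 4 states with every (state, symbol) defined. Accept strings end in {0,1,2}, Reject strings end in {3}; accept={0,1,2}.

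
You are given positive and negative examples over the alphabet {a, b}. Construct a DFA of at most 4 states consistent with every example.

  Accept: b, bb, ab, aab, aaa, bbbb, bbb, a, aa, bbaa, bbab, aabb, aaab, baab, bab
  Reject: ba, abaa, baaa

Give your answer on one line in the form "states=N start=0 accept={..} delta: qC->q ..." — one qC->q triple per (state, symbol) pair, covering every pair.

states=3 start=0 accept={0,1} delta: 0a->0 0b->1 1a->2 1b->0 2a->2 2b->0

Fold the examples into a partial DFA from state 0: repeatedly fix the first undefined (state, symbol) met by the shortest-then-alphabetical prefix, trying targets in increasing order and rejecting any under which an Accept and a Reject string meet in one state with the same remainder; add a state when all current targets are rejected. Accepting states are where Accept strings end.
a: 0a undefined. 0a->0: ok.
b: 0b undefined. 0b->0: no, b/ba meet in 0. Open state 1: 0b->1.
ba: 1a undefined. 1a->0: no, aaa/ba meet in 0. 1a->1: no, b/ba meet in 1. Open state 2: 1a->2.
bb: 1b undefined. 1b->0: ok.
baa: 2a undefined. 2a->0: no, bb/abaa meet in 0. 2a->1: no, b/abaa meet in 1. 2a->2: ok.
bab: 2b undefined. 2b->0: ok.
All examples now run through 3 states with every (state, symbol) defined. Accept strings end in {0,1}, Reject strings end in {2}; accept={0,1}.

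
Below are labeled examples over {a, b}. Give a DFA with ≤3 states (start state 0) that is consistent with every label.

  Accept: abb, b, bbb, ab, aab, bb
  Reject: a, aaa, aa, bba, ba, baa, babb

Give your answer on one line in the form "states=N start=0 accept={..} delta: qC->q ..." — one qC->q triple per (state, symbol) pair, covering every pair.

states=3 start=0 accept={1} delta: 0a->0 0b->1 1a->2 1b->1 2a->0 2b->2

State merging on the prefix tree: take the shortest (then alphabetical) example prefix whose next move is undefined and point that move at state 0, else 1, else 2, ...; a target is out if some Accept/Reject pair would then sit in one state with the same input left (inseparable). If every existing state is out, open a new one.
a: 0a undefined. 0a->0: ok.
b: 0b undefined. 0b->0: no, abb/a meet in 0. Open state 1: 0b->1.
ba: 1a undefined. 1a->0: no, abb/babb meet in 1 with "b" left. 1a->1: no, b/ba meet in 1. Open state 2: 1a->2.
bb: 1b undefined. 1b->0: no, abb/a meet in 0. 1b->1: ok.
baa: 2a undefined. 2a->0: ok.
bab: 2b undefined. 2b->0: no, abb/babb meet in 1. 2b->1: no, abb/babb meet in 1. 2b->2: ok.
All examples now run through 3 states with every (state, symbol) defined. Accept strings end in {1}, Reject strings end in {0,2}; accept={1}.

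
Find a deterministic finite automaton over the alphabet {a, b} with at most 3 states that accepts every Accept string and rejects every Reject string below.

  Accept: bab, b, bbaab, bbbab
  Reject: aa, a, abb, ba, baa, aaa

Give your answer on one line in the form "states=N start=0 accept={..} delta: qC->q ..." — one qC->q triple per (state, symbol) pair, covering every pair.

Fold the examples into a partial DFA from state 0: repeatedly fix the first undefined (state, symbol) met by the shortest-then-alphabetical prefix, trying targets in increasing order and rejecting any under which an Accept and a Reject string meet in one state with the same remainder; add a state when all current targets are rejected. Accepting states are where Accept strings end.
a: 0a undefined. 0a->0: ok.
b: 0b undefined. 0b->0: no, bab/aa meet in 0. Open state 1: 0b->1.
ba: 1a undefined. 1a->0: ok.
bb: 1b undefined. 1b->0: ok.
All examples now run through 2 states with every (state, symbol) defined. Accept strings end in {1}, Reject strings end in {0}; accept={1}.

states=2 start=0 accept={1} delta: 0a->0 0b->1 1a->0 1b->0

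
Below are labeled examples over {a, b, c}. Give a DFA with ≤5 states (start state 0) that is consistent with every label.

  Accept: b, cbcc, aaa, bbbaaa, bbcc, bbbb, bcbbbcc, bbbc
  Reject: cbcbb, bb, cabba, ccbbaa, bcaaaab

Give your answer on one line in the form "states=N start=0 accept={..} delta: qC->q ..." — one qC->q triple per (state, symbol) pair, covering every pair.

states=4 start=0 accept={0,1} delta: 0a->0 0b->1 0c->0 1a->1 1b->2 1c->1 2a->2 2b->3 2c->0 3a->0 3b->0 3c->0

Fold the examples into a partial DFA from state 0: repeatedly fix the first undefined (state, symbol) met by the shortest-then-alphabetical prefix, trying targets in increasing order and rejecting any under which an Accept and a Reject string meet in one state with the same remainder; add a state when all current targets are rejected. Accepting states are where Accept strings end.
a: 0a undefined. 0a->0: ok.
b: 0b undefined. 0b->0: no, b/bb meet in 0. Open state 1: 0b->1.
c: 0c undefined. 0c->0: ok.
bb: 1b undefined. 1b->0: no, aaa/bb meet in 0. 1b->1: no, b/bb meet in 1. Open state 2: 1b->2.
bc: 1c undefined. 1c->0: no, b/bcaaaab meet in 1. 1c->1: ok.
bbb: 2b undefined. 2b->0: no, aaa/cbcbb meet in 0. 2b->1: no, b/cbcbb meet in 1. 2b->2: no, bbbb/cbcbb meet in 2. Open state 3: 2b->3.
bbc: 2c undefined. 2c->0: ok.
bca: 1a undefined. 1a->0: no, b/bcaaaab meet in 1. 1a->1: ok.
bbba: 3a undefined. 3a->0: ok.
bbbb: 3b undefined. 3b->0: ok.
bbbc: 3c undefined. 3c->0: ok.
cabba: 2a undefined. 2a->0: no, aaa/cabba meet in 0. 2a->1: no, b/cabba meet in 1. 2a->2: ok.
All examples now run through 4 states with every (state, symbol) defined. Accept strings end in {0,1}, Reject strings end in {2,3}; accept={0,1}.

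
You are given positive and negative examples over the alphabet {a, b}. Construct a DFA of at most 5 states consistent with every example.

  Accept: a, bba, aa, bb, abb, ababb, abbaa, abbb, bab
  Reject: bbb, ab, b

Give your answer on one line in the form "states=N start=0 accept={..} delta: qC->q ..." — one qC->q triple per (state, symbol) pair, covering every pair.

states=5 start=0 accept={0,1,4} delta: 0a->1 0b->2 1a->0 1b->3 2a->2 2b->0 3a->0 3b->4 4a->0 4b->0

Grow the machine one transition at a time. Run the examples from 0; the earliest place one falls off (shortest prefix, ties alphabetical) gets sent to the lowest-numbered state that keeps every Accept/Reject pair distinguishable — a pair clashes when both reach the same state with identical unread suffix — and to a fresh state only if none does.
a: 0a undefined. 0a->0: no, abbb/bbb meet in 0 with "bbb" left. Open state 1: 0a->1.
b: 0b undefined. 0b->0: no, bb/bbb meet in 0. 0b->1: no, a/b meet in 1. Open state 2: 0b->2.
aa: 1a undefined. 1a->0: ok.
ab: 1b undefined. 1b->0: no, aa/ab meet in 0. 1b->1: no, a/ab meet in 1. 1b->2: no, abbb/bbb meet in 2 with "bb" left. Open state 3: 1b->3.
ba: 2a undefined. 2a->0: no, bab/b meet in 2. 2a->1: no, bab/ab meet in 3. 2a->2: ok.
bb: 2b undefined. 2b->0: ok.
aba: 3a undefined. 3a->0: ok.
abb: 3b undefined. 3b->0: no, abbb/bbb meet in 2. 3b->1: no, abbb/ab meet in 3. 3b->2: no, abb/bbb meet in 2. 3b->3: no, abb/ab meet in 3. Open state 4: 3b->4.
abba: 4a undefined. 4a->0: ok.
abbb: 4b undefined. 4b->0: ok.
All examples now run through 5 states with every (state, symbol) defined. Accept strings end in {0,1,4}, Reject strings end in {2,3}; accept={0,1,4}.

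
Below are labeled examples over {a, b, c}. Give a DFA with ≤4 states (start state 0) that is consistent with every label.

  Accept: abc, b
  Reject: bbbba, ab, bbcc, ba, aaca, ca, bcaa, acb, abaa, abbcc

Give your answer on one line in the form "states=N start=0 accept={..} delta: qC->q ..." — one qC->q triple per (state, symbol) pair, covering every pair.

states=3 start=0 accept={0} delta: 0a->1 0b->0 0c->1 1a->1 1b->2 1c->1 2a->0 2b->0 2c->0

Fold the examples into a partial DFA from state 0: repeatedly fix the first undefined (state, symbol) met by the shortest-then-alphabetical prefix, trying targets in increasing order and rejecting any under which an Accept and a Reject string meet in one state with the same remainder; add a state when all current targets are rejected. Accepting states are where Accept strings end.
a: 0a undefined. 0a->0: no, b/ab meet in 0 with "b" left. Open state 1: 0a->1.
b: 0b undefined. 0b->0: ok.
c: 0c undefined. 0c->0: no, b/bbcc meet in 0. 0c->1: ok.
aa: 1a undefined. 1a->0: no, b/aaca meet in 0. 1a->1: ok.
ab: 1b undefined. 1b->0: no, abc/bbbba meet in 1. 1b->1: no, abc/bbcc meet in 1 with "c" left. Open state 2: 1b->2.
ac: 1c undefined. 1c->0: no, b/bbcc meet in 0. 1c->1: ok.
aba: 2a undefined. 2a->0: ok.
abb: 2b undefined. 2b->0: ok.
abc: 2c undefined. 2c->0: ok.
All examples now run through 3 states with every (state, symbol) defined. Accept strings end in {0}, Reject strings end in {1,2}; accept={0}.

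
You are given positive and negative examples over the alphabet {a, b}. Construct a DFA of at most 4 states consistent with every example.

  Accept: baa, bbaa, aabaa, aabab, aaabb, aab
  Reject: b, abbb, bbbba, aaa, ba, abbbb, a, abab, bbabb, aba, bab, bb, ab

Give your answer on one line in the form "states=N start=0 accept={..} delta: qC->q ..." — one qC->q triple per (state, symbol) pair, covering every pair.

Fold the examples into a partial DFA from state 0: repeatedly fix the first undefined (state, symbol) met by the shortest-then-alphabetical prefix, trying targets in increasing order and rejecting any under which an Accept and a Reject string meet in one state with the same remainder; add a state when all current targets are rejected. Accepting states are where Accept strings end.
a: 0a undefined. 0a->0: no, aabab/abab meet in 0 with "bab" left. Open state 1: 0a->1.
b: 0b undefined. 0b->0: ok.
aa: 1a undefined. 1a->0: no, baa/b meet in 0. 1a->1: no, baa/bbbba meet in 1. Open state 2: 1a->2.
ab: 1b undefined. 1b->0: ok.
aaa: 2a undefined. 2a->0: no, aaabb/b meet in 0. 2a->1: no, aaabb/b meet in 0. 2a->2: no, baa/aaa meet in 2. Open state 3: 2a->3.
aab: 2b undefined. 2b->0: no, aabab/b meet in 0. 2b->1: no, aabaa/aaa meet in 3. 2b->2: ok.
aaab: 3b undefined. 3b->0: no, aabab/b meet in 0. 3b->1: no, aabab/bbbba meet in 1. 3b->2: ok.
aabaa: 3a undefined. 3a->0: no, aabaa/b meet in 0. 3a->1: no, aabaa/bbbba meet in 1. 3a->2: ok.
All examples now run through 4 states with every (state, symbol) defined. Accept strings end in {2}, Reject strings end in {0,1,3}; accept={2}.

states=4 start=0 accept={2} delta: 0a->1 0b->0 1a->2 1b->0 2a->3 2b->2 3a->2 3b->2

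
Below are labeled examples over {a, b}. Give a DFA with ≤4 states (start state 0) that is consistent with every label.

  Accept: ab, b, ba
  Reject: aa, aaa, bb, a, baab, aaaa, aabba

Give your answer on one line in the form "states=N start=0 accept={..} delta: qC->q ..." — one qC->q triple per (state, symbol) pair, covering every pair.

states=2 start=0 accept={1} delta: 0a->0 0b->1 1a->1 1b->0

State merging on the prefix tree: take the shortest (then alphabetical) example prefix whose next move is undefined and point that move at state 0, else 1, else 2, ...; a target is out if some Accept/Reject pair would then sit in one state with the same input left (inseparable). If every existing state is out, open a new one.
a: 0a undefined. 0a->0: ok.
b: 0b undefined. 0b->0: no, ab/aa meet in 0. Open state 1: 0b->1.
ba: 1a undefined. 1a->0: no, ab/baab meet in 1. 1a->1: ok.
bb: 1b undefined. 1b->0: ok.
All examples now run through 2 states with every (state, symbol) defined. Accept strings end in {1}, Reject strings end in {0}; accept={1}.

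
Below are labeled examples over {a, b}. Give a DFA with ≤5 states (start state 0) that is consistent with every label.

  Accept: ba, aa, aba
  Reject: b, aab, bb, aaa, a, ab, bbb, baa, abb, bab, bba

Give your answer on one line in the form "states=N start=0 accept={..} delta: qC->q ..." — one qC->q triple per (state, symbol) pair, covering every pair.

State merging on the prefix tree: take the shortest (then alphabetical) example prefix whose next move is undefined and point that move at state 0, else 1, else 2, ...; a target is out if some Accept/Reject pair would then sit in one state with the same input left (inseparable). If every existing state is out, open a new one.
a: 0a undefined. 0a->0: no, aa/aaa meet in 0. Open state 1: 0a->1.
b: 0b undefined. 0b->0: no, ba/a meet in 1. 0b->1: no, aba/bba meet in 1 with "ba" left. Open state 2: 0b->2.
aa: 1a undefined. 1a->0: ok.
ab: 1b undefined. 1b->0: no, aa/ab meet in 0. 1b->1: ok.
ba: 2a undefined. 2a->0: ok.
bb: 2b undefined. 2b->0: no, ba/bb meet in 0. 2b->1: no, ba/bba meet in 0. 2b->2: no, ba/bba meet in 0. Open state 3: 2b->3.
bba: 3a undefined. 3a->0: no, ba/bba meet in 0. 3a->1: ok.
bbb: 3b undefined. 3b->0: no, ba/bbb meet in 0. 3b->1: ok.
All examples now run through 4 states with every (state, symbol) defined. Accept strings end in {0}, Reject strings end in {1,2,3}; accept={0}.

states=4 start=0 accept={0} delta: 0a->1 0b->2 1a->0 1b->1 2a->0 2b->3 3a->1 3b->1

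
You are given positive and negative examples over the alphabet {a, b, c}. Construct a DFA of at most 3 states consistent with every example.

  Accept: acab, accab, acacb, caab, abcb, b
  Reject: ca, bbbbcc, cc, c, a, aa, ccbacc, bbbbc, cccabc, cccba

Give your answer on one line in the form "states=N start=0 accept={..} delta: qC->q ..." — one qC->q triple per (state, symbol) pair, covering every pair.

Grow the machine one transition at a time. Run the examples from 0; the earliest place one falls off (shortest prefix, ties alphabetical) gets sent to the lowest-numbered state that keeps every Accept/Reject pair distinguishable — a pair clashes when both reach the same state with identical unread suffix — and to a fresh state only if none does.
a: 0a undefined. 0a->0: ok.
b: 0b undefined. 0b->0: no, b/a meet in 0. Open state 1: 0b->1.
c: 0c undefined. 0c->0: ok.
bb: 1b undefined. 1b->0: ok.
abc: 1c undefined. 1c->0: ok.
ccba: 1a undefined. 1a->0: ok.
All examples now run through 2 states with every (state, symbol) defined. Accept strings end in {1}, Reject strings end in {0}; accept={1}.

states=2 start=0 accept={1} delta: 0a->0 0b->1 0c->0 1a->0 1b->0 1c->0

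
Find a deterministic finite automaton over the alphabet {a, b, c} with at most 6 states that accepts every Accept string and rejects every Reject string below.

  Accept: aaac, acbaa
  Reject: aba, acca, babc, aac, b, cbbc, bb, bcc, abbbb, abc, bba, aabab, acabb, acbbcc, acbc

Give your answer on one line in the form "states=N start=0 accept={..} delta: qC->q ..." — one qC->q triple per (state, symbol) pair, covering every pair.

State merging on the prefix tree: take the shortest (then alphabetical) example prefix whose next move is undefined and point that move at state 0, else 1, else 2, ...; a target is out if some Accept/Reject pair would then sit in one state with the same input left (inseparable). If every existing state is out, open a new one.
a: 0a undefined. 0a->0: no, aaac/aac meet in 0 with "c" left. Open state 1: 0a->1.
b: 0b undefined. 0b->0: ok.
c: 0c undefined. 0c->0: ok.
aa: 1a undefined. 1a->0: ok.
ab: 1b undefined. 1b->0: ok.
ac: 1c undefined. 1c->0: no, aaac/babc meet in 0. 1c->1: no, aaac/aba meet in 1. Open state 2: 1c->2.
aca: 2a undefined. 2a->0: ok.
acb: 2b undefined. 2b->0: no, acbaa/babc meet in 0. 2b->1: no, aaac/acbc meet in 2. 2b->2: no, acbaa/aba meet in 1. Open state 3: 2b->3.
acc: 2c undefined. 2c->0: ok.
acba: 3a undefined. 3a->0: no, acbaa/aba meet in 1. 3a->1: no, acbaa/babc meet in 0. 3a->2: no, acbaa/babc meet in 0. 3a->3: ok.
acbb: 3b undefined. 3b->0: ok.
acbc: 3c undefined. 3c->0: ok.
All examples now run through 4 states with every (state, symbol) defined. Accept strings end in {2,3}, Reject strings end in {0,1}; accept={2,3}.

states=4 start=0 accept={2,3} delta: 0a->1 0b->0 0c->0 1a->0 1b->0 1c->2 2a->0 2b->3 2c->0 3a->3 3b->0 3c->0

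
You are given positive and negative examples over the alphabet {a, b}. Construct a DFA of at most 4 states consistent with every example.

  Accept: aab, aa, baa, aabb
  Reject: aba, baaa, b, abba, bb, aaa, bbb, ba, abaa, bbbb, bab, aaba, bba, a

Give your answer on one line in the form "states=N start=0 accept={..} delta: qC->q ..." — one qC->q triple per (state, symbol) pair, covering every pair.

states=4 start=0 accept={2} delta: 0a->1 0b->0 1a->2 1b->3 2a->0 2b->2 3a->0 3b->0

State merging on the prefix tree: take the shortest (then alphabetical) example prefix whose next move is undefined and point that move at state 0, else 1, else 2, ...; a target is out if some Accept/Reject pair would then sit in one state with the same input left (inseparable). If every existing state is out, open a new one.
a: 0a undefined. 0a->0: no, aab/b meet in 0 with "b" left. Open state 1: 0a->1.
b: 0b undefined. 0b->0: ok.
aa: 1a undefined. 1a->0: no, aab/b meet in 0. 1a->1: no, aab/bab meet in 1 with "b" left. Open state 2: 1a->2.
ab: 1b undefined. 1b->0: no, aa/abaa meet in 2. 1b->1: no, aa/aba meet in 2. 1b->2: no, aa/bab meet in 2. Open state 3: 1b->3.
aaa: 2a undefined. 2a->0: ok.
aab: 2b undefined. 2b->0: no, aab/baaa meet in 0. 2b->1: no, aab/ba meet in 1. 2b->2: ok.
aba: 3a undefined. 3a->0: ok.
abb: 3b undefined. 3b->0: ok.
All examples now run through 4 states with every (state, symbol) defined. Accept strings end in {2}, Reject strings end in {0,1,3}; accept={2}.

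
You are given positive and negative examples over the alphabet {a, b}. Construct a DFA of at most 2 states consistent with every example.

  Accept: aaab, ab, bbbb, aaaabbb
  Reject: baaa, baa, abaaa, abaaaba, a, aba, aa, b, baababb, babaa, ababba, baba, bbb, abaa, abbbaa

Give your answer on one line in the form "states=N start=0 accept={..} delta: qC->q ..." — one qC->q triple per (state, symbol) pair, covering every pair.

states=2 start=0 accept={0} delta: 0a->1 0b->1 1a->1 1b->0

Fold the examples into a partial DFA from state 0: repeatedly fix the first undefined (state, symbol) met by the shortest-then-alphabetical prefix, trying targets in increasing order and rejecting any under which an Accept and a Reject string meet in one state with the same remainder; add a state when all current targets are rejected. Accepting states are where Accept strings end.
a: 0a undefined. 0a->0: no, aaab/b meet in 0 with "b" left. Open state 1: 0a->1.
b: 0b undefined. 0b->0: no, bbbb/b meet in 0. 0b->1: ok.
aa: 1a undefined. 1a->0: no, aaaabbb/bbb meet in 1 with "bb" left. 1a->1: ok.
ab: 1b undefined. 1b->0: ok.
All examples now run through 2 states with every (state, symbol) defined. Accept strings end in {0}, Reject strings end in {1}; accept={0}.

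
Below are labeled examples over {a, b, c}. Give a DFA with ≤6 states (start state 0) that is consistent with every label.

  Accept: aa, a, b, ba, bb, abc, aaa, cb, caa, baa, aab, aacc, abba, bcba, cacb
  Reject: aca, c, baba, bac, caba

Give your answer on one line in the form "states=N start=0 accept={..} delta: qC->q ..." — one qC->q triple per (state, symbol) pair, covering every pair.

Grow the machine one transition at a time. Run the examples from 0; the earliest place one falls off (shortest prefix, ties alphabetical) gets sent to the lowest-numbered state that keeps every Accept/Reject pair distinguishable — a pair clashes when both reach the same state with identical unread suffix — and to a fresh state only if none does.
a: 0a undefined. 0a->0: ok.
b: 0b undefined. 0b->0: no, aa/baba meet in 0. Open state 1: 0b->1.
c: 0c undefined. 0c->0: no, aa/aca meet in 0. 0c->1: no, b/c meet in 1. Open state 2: 0c->2.
ba: 1a undefined. 1a->0: no, aa/baba meet in 0. 1a->1: no, abc/bac meet in 1 with "c" left. 1a->2: no, ba/c meet in 2. Open state 3: 1a->3.
bb: 1b undefined. 1b->0: ok.
bc: 1c undefined. 1c->0: ok.
ca: 2a undefined. 2a->0: no, aa/aca meet in 0. 2a->1: no, aa/caba meet in 0. 2a->2: no, caa/aca meet in 2. 2a->3: no, ba/aca meet in 3. Open state 4: 2a->4.
cb: 2b undefined. 2b->0: ok.
baa: 3a undefined. 3a->0: ok.
bab: 3b undefined. 3b->0: no, aa/baba meet in 0. 3b->1: no, ba/baba meet in 3. 3b->2: ok.
bac: 3c undefined. 3c->0: no, aa/bac meet in 0. 3c->1: no, b/bac meet in 1. 3c->2: ok.
caa: 4a undefined. 4a->0: ok.
cab: 4b undefined. 4b->0: no, aa/caba meet in 0. 4b->1: no, ba/caba meet in 3. 4b->2: ok.
cac: 4c undefined. 4c->0: ok.
aacc: 2c undefined. 2c->0: ok.
All examples now run through 5 states with every (state, symbol) defined. Accept strings end in {0,1,3}, Reject strings end in {2,4}; accept={0,1,3}.

states=5 start=0 accept={0,1,3} delta: 0a->0 0b->1 0c->2 1a->3 1b->0 1c->0 2a->4 2b->0 2c->0 3a->0 3b->2 3c->2 4a->0 4b->2 4c->0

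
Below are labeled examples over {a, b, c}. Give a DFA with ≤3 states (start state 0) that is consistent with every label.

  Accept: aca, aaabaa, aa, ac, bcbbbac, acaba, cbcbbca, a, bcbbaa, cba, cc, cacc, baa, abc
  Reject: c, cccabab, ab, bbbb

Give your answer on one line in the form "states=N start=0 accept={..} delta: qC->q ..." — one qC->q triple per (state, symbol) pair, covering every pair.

Fold the examples into a partial DFA from state 0: repeatedly fix the first undefined (state, symbol) met by the shortest-then-alphabetical prefix, trying targets in increasing order and rejecting any under which an Accept and a Reject string meet in one state with the same remainder; add a state when all current targets are rejected. Accepting states are where Accept strings end.
a: 0a undefined. 0a->0: no, ac/c meet in 0 with "c" left. Open state 1: 0a->1.
b: 0b undefined. 0b->0: ok.
c: 0c undefined. 0c->0: no, cc/c meet in 0. 0c->1: no, a/c meet in 1. Open state 2: 0c->2.
aa: 1a undefined. 1a->0: no, aa/bbbb meet in 0. 1a->1: ok.
ab: 1b undefined. 1b->0: no, abc/c meet in 2. 1b->1: no, aaabaa/ab meet in 1. 1b->2: ok.
ac: 1c undefined. 1c->0: no, ac/bbbb meet in 0. 1c->1: ok.
ca: 2a undefined. 2a->0: no, acaba/bbbb meet in 0. 2a->1: ok.
cb: 2b undefined. 2b->0: ok.
cc: 2c undefined. 2c->0: no, cc/bbbb meet in 0. 2c->1: ok.
All examples now run through 3 states with every (state, symbol) defined. Accept strings end in {1}, Reject strings end in {0,2}; accept={1}.

states=3 start=0 accept={1} delta: 0a->1 0b->0 0c->2 1a->1 1b->2 1c->1 2a->1 2b->0 2c->1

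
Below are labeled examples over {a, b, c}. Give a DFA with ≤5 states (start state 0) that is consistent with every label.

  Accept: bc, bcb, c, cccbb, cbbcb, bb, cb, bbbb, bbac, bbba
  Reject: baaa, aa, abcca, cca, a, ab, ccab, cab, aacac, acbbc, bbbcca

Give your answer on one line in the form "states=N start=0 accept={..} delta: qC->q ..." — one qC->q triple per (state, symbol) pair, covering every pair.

states=5 start=0 accept={2,3} delta: 0a->0 0b->1 0c->2 1a->0 1b->3 1c->2 2a->3 2b->2 2c->1 3a->0 3b->4 3c->0 4a->2 4b->2 4c->2

Grow the machine one transition at a time. Run the examples from 0; the earliest place one falls off (shortest prefix, ties alphabetical) gets sent to the lowest-numbered state that keeps every Accept/Reject pair distinguishable — a pair clashes when both reach the same state with identical unread suffix — and to a fresh state only if none does.
a: 0a undefined. 0a->0: ok.
b: 0b undefined. 0b->0: no, bb/baaa meet in 0. Open state 1: 0b->1.
c: 0c undefined. 0c->0: no, c/aa meet in 0. 0c->1: no, c/ab meet in 1. Open state 2: 0c->2.
ba: 1a undefined. 1a->0: ok.
bb: 1b undefined. 1b->0: no, bb/baaa meet in 0. 1b->1: no, bb/ab meet in 1. 1b->2: no, bbac/aacac meet in 2 with "ac" left. Open state 3: 1b->3.
bc: 1c undefined. 1c->0: no, bc/baaa meet in 0. 1c->1: no, bc/ab meet in 1. 1c->2: ok.
ca: 2a undefined. 2a->0: no, bc/aacac meet in 2. 2a->1: no, bc/aacac meet in 2. 2a->2: no, bcb/cab meet in 2 with "b" left. 2a->3: ok.
cb: 2b undefined. 2b->0: no, bc/acbbc meet in 2. 2b->1: no, bcb/ab meet in 1. 2b->2: ok.
cc: 2c undefined. 2c->0: no, cbbcb/ab meet in 1. 2c->1: ok.
bba: 3a undefined. 3a->0: ok.
bbb: 3b undefined. 3b->0: no, bbbb/ab meet in 1. 3b->1: no, bbba/baaa meet in 0. 3b->2: no, bc/cab meet in 2. 3b->3: no, cbbcb/cab meet in 3. Open state 4: 3b->4.
bbba: 4a undefined. 4a->0: no, bbba/baaa meet in 0. 4a->1: no, bbba/ab meet in 1. 4a->2: ok.
bbbb: 4b undefined. 4b->0: no, bbbb/baaa meet in 0. 4b->1: no, bbbb/ab meet in 1. 4b->2: ok.
bbbc: 4c undefined. 4c->0: no, cbbcb/bbbcca meet in 3. 4c->1: no, cbbcb/bbbcca meet in 3. 4c->2: ok.
aacac: 3c undefined. 3c->0: ok.
All examples now run through 5 states with every (state, symbol) defined. Accept strings end in {2,3}, Reject strings end in {0,1,4}; accept={2,3}.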